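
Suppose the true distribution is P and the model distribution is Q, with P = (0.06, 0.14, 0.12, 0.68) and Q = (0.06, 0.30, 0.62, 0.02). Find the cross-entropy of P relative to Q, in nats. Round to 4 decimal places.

3.0549 nats

H(P,Q) = −Σ p·ln q.
  −0.06·ln(0.06) = 0.16880
  −0.14·ln(0.30) = 0.16856
  −0.12·ln(0.62) = 0.05736
  −0.68·ln(0.02) = 2.66018
H(P,Q) = 3.0549 nats.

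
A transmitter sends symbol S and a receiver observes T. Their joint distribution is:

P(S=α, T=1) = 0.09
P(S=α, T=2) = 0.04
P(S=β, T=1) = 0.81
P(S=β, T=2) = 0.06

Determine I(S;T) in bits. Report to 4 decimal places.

0.0382 bits

Marginals: p(S) = (0.1300, 0.8700), p(T) = (0.9000, 0.1000).
I(S;T) = H(S) + H(T) − H(S,T).
H(S) = 0.5574, H(T) = 0.4690, H(S,T) = 0.9882.
I(S;T) = 0.5574 + 0.4690 − 0.9882 = 0.0382 bits.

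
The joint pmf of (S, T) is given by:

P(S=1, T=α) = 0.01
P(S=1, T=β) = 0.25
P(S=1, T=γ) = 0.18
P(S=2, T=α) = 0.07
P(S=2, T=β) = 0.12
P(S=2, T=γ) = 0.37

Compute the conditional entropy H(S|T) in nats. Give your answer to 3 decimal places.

Marginals: p(S) = (0.4400, 0.5600), p(T) = (0.0800, 0.3700, 0.5500).
H(S|T) = Σ p(T) · H(S|T=·).
  T=α: p=0.0800, H(S|T=α) = 0.3768
  T=β: p=0.3700, H(S|T=β) = 0.6301
  T=γ: p=0.5500, H(S|T=γ) = 0.6322
Weighted sum = 0.611 nats.

0.611 nats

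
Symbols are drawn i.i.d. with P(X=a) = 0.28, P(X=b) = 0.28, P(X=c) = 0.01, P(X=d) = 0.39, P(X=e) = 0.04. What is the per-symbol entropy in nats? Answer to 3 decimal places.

H(X) = −Σ p·ln p.
  −(0.28)·ln(0.28) = 0.3564
  −(0.28)·ln(0.28) = 0.3564
  −(0.01)·ln(0.01) = 0.0461
  −(0.39)·ln(0.39) = 0.3672
  −(0.04)·ln(0.04) = 0.1288
Sum: 0.3564 + 0.3564 + 0.0461 + 0.3672 + 0.1288 = 1.255 nats.

1.255 nats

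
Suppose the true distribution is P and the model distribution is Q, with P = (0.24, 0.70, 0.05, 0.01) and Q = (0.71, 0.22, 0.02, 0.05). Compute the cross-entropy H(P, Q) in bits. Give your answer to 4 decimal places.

1.9731 bits

H(P,Q) = −Σ p·log₂ q.
  −0.24·log₂(0.71) = 0.11859
  −0.70·log₂(0.22) = 1.52910
  −0.05·log₂(0.02) = 0.28219
  −0.01·log₂(0.05) = 0.04322
H(P,Q) = 1.9731 bits.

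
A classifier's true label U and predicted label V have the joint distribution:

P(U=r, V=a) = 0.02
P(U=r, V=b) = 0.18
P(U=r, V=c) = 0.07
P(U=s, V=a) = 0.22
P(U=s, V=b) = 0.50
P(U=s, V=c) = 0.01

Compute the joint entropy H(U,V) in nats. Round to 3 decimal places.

1.299 nats

H(U,V) = −Σ p(x,y)·ln p(x,y) over all 6 cells.
  cell (r,a): −0.02·ln0.02 = 0.0782
  cell (r,b): −0.18·ln0.18 = 0.3087
  cell (r,c): −0.07·ln0.07 = 0.1861
  cell (s,a): −0.22·ln0.22 = 0.3331
  cell (s,b): −0.50·ln0.50 = 0.3466
  cell (s,c): −0.01·ln0.01 = 0.0461
Sum = 1.299 nats.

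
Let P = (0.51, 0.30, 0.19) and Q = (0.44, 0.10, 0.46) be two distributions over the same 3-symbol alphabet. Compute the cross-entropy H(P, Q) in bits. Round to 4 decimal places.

1.8135 bits

H(P,Q) = −Σ p·log₂ q.
  −0.51·log₂(0.44) = 0.60406
  −0.30·log₂(0.10) = 0.99658
  −0.19·log₂(0.46) = 0.21286
H(P,Q) = 1.8135 bits.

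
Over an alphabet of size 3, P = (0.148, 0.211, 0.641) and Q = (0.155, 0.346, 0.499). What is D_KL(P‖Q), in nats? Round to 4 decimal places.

D(P‖Q) = Σ p·ln(p/q).
  0.148·ln(0.148/0.155) = -0.00684
  0.211·ln(0.211/0.346) = -0.10436
  0.641·ln(0.641/0.499) = 0.16052
D(P‖Q) = 0.0493 nats.

0.0493 nats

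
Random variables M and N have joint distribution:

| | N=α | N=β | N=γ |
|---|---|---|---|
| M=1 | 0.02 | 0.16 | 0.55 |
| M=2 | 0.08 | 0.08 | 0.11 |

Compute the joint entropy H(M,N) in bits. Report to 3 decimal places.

1.944 bits

H(M,N) = −Σ p(x,y)·log₂ p(x,y) over all 6 cells.
  cell (1,α): −0.02·log₂0.02 = 0.1129
  cell (1,β): −0.16·log₂0.16 = 0.4230
  cell (1,γ): −0.55·log₂0.55 = 0.4744
  cell (2,α): −0.08·log₂0.08 = 0.2915
  cell (2,β): −0.08·log₂0.08 = 0.2915
  cell (2,γ): −0.11·log₂0.11 = 0.3503
Sum = 1.944 bits.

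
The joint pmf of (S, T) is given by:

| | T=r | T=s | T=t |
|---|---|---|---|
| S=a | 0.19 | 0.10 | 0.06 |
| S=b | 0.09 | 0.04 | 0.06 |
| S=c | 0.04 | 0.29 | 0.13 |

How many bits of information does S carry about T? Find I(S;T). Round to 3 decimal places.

0.191 bits

Marginals: p(S) = (0.3500, 0.1900, 0.4600), p(T) = (0.3200, 0.4300, 0.2500).
I(S;T) = Σ p(x,y)·log₂[p(x,y)/(p(x)p(y))].
  (a,r): 0.19·log₂(1.6964) = 0.1449
  (a,s): 0.10·log₂(0.6645) = -0.0590
  (a,t): 0.06·log₂(0.6857) = -0.0327
  (b,r): 0.09·log₂(1.4803) = 0.0509
  (b,s): 0.04·log₂(0.4896) = -0.0412
  (b,t): 0.06·log₂(1.2632) = 0.0202
  (c,r): 0.04·log₂(0.2717) = -0.0752
  (c,s): 0.29·log₂(1.4661) = 0.1601
  (c,t): 0.13·log₂(1.1304) = 0.0230
Sum = 0.191 bits.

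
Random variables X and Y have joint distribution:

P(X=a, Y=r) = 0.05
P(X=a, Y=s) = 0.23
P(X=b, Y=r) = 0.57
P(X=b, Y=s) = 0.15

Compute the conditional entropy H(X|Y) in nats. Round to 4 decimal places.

0.4287 nats

Marginals: p(X) = (0.2800, 0.7200), p(Y) = (0.6200, 0.3800).
H(X|Y) = Σ p(Y) · H(X|Y=·).
  Y=r: p=0.6200, H(X|Y=r) = 0.2803
  Y=s: p=0.3800, H(X|Y=s) = 0.6708
Weighted sum = 0.4287 nats.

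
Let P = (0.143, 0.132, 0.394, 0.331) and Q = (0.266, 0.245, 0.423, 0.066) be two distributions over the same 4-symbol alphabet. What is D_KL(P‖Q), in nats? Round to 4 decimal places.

D(P‖Q) = Σ p·ln(p/q).
  0.143·ln(0.143/0.266) = -0.08875
  0.132·ln(0.132/0.245) = -0.08164
  0.394·ln(0.394/0.423) = -0.02798
  0.331·ln(0.331/0.066) = 0.53373
D(P‖Q) = 0.3354 nats.

0.3354 nats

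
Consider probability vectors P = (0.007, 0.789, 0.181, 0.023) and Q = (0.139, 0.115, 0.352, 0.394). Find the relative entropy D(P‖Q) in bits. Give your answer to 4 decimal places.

1.8940 bits

D(P‖Q) = Σ p·log₂(p/q).
  0.007·log₂(0.007/0.139) = -0.03018
  0.789·log₂(0.789/0.115) = 2.19215
  0.181·log₂(0.181/0.352) = -0.17369
  0.023·log₂(0.023/0.394) = -0.09427
D(P‖Q) = 1.8940 bits.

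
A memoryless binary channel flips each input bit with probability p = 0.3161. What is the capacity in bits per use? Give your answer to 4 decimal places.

Binary symmetric channel: C = 1 − h₂(ε) where h₂ is the binary entropy function.
h₂(0.3161) = −0.3161·log₂0.3161 − 0.6839·log₂0.6839 = 0.9001.
C = 1 − 0.9001 = 0.0999 bits per channel use.

0.0999 bits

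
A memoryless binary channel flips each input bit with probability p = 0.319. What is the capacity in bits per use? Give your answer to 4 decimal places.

0.0967 bits

Binary symmetric channel: C = 1 − h₂(ε) where h₂ is the binary entropy function.
h₂(0.319) = −0.319·log₂0.319 − 0.681·log₂0.681 = 0.9033.
C = 1 − 0.9033 = 0.0967 bits per channel use.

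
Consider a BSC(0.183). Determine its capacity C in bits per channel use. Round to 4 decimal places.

0.3134 bits

Binary symmetric channel: C = 1 − h₂(ε) where h₂ is the binary entropy function.
h₂(0.183) = −0.183·log₂0.183 − 0.817·log₂0.817 = 0.6866.
C = 1 − 0.6866 = 0.3134 bits per channel use.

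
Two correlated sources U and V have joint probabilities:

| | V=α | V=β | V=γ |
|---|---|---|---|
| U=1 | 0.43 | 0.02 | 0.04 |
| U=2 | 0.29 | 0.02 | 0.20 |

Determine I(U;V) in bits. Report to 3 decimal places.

0.103 bits

Marginals: p(U) = (0.4900, 0.5100), p(V) = (0.7200, 0.0400, 0.2400).
I(U;V) = H(U) + H(V) − H(U,V).
H(U) = 0.9997, H(V) = 1.0211, H(U,V) = 1.9174.
I(U;V) = 0.9997 + 1.0211 − 1.9174 = 0.103 bits.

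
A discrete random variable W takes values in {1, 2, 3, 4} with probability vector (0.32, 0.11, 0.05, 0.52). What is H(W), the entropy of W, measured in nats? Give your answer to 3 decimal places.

H(W) = −Σ p·ln p.
  −(0.32)·ln(0.32) = 0.3646
  −(0.11)·ln(0.11) = 0.2428
  −(0.05)·ln(0.05) = 0.1498
  −(0.52)·ln(0.52) = 0.3400
Sum: 0.3646 + 0.2428 + 0.1498 + 0.3400 = 1.097 nats.

1.097 nats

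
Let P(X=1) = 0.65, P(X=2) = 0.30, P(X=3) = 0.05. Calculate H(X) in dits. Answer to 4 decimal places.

H(X) = −Σ p·log₁₀ p.
  −(0.65)·log₁₀(0.65) = 0.12161
  −(0.30)·log₁₀(0.30) = 0.15686
  −(0.05)·log₁₀(0.05) = 0.06505
Sum: 0.12161 + 0.15686 + 0.06505 = 0.3435 dits.

0.3435 dits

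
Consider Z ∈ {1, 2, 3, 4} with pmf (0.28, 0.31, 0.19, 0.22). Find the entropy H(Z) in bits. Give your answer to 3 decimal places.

1.974 bits

H(Z) = −Σ p·log₂ p.
  −(0.28)·log₂(0.28) = 0.5142
  −(0.31)·log₂(0.31) = 0.5238
  −(0.19)·log₂(0.19) = 0.4552
  −(0.22)·log₂(0.22) = 0.4806
Sum: 0.5142 + 0.5238 + 0.4552 + 0.4806 = 1.974 bits.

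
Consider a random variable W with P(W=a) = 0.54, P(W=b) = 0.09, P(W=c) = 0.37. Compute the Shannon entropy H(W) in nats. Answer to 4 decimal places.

H(W) = −Σ p·ln p.
  −(0.54)·ln(0.54) = 0.33274
  −(0.09)·ln(0.09) = 0.21672
  −(0.37)·ln(0.37) = 0.36787
Sum: 0.33274 + 0.21672 + 0.36787 = 0.9173 nats.

0.9173 nats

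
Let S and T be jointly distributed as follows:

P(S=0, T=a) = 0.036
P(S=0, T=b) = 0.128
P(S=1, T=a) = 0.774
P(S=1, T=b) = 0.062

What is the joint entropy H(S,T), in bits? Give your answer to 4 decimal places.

1.0871 bits

H(S,T) = −Σ p(x,y)·log₂ p(x,y) over all 4 cells.
  cell (0,a): −0.036·log₂0.036 = 0.17265
  cell (0,b): −0.128·log₂0.128 = 0.37962
  cell (1,a): −0.774·log₂0.774 = 0.28607
  cell (1,b): −0.062·log₂0.062 = 0.24872
Sum = 1.0871 bits.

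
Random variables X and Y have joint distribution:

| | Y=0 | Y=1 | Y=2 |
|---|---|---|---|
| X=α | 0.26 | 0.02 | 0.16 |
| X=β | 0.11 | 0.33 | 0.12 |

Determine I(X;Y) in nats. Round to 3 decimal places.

0.193 nats

Marginals: p(X) = (0.4400, 0.5600), p(Y) = (0.3700, 0.3500, 0.2800).
I(X;Y) = Σ p(x,y)·ln[p(x,y)/(p(x)p(y))].
  (α,0): 0.26·ln(1.5971) = 0.1217
  (α,1): 0.02·ln(0.1299) = -0.0408
  (α,2): 0.16·ln(1.2987) = 0.0418
  (β,0): 0.11·ln(0.5309) = -0.0697
  (β,1): 0.33·ln(1.6837) = 0.1719
  (β,2): 0.12·ln(0.7653) = -0.0321
Sum = 0.193 nats.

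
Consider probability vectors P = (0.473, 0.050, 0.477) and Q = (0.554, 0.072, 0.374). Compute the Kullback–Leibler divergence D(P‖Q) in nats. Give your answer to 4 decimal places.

D(P‖Q) = Σ p·ln(p/q).
  0.473·ln(0.473/0.554) = -0.07477
  0.050·ln(0.050/0.072) = -0.01823
  0.477·ln(0.477/0.374) = 0.11604
D(P‖Q) = 0.0230 nats.

0.0230 nats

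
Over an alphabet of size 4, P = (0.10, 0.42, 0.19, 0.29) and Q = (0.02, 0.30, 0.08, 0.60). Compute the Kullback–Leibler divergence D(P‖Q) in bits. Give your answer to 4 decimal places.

D(P‖Q) = Σ p·log₂(p/q).
  0.10·log₂(0.10/0.02) = 0.23219
  0.42·log₂(0.42/0.30) = 0.20388
  0.19·log₂(0.19/0.08) = 0.23711
  0.29·log₂(0.29/0.60) = -0.30418
D(P‖Q) = 0.3690 bits.

0.3690 bits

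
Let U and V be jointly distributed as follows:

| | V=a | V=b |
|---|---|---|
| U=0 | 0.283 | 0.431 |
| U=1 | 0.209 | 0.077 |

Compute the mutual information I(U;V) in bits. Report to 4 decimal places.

0.0678 bits

Marginals: p(U) = (0.7140, 0.2860), p(V) = (0.4920, 0.5080).
I(U;V) = Σ p(x,y)·log₂[p(x,y)/(p(x)p(y))].
  (0,a): 0.283·log₂(0.8056) = -0.08825
  (0,b): 0.431·log₂(1.1883) = 0.10726
  (1,a): 0.209·log₂(1.4853) = 0.11929
  (1,b): 0.077·log₂(0.5300) = -0.07053
Sum = 0.0678 bits.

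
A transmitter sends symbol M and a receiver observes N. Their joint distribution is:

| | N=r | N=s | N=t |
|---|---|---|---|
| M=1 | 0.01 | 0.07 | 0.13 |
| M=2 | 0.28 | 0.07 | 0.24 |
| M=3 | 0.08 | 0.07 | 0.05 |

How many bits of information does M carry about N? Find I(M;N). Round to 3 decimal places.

0.145 bits

Marginals: p(M) = (0.2100, 0.5900, 0.2000), p(N) = (0.3700, 0.2100, 0.4200).
I(M;N) = Σ p(x,y)·log₂[p(x,y)/(p(x)p(y))].
  (1,r): 0.01·log₂(0.1287) = -0.0296
  (1,s): 0.07·log₂(1.5873) = 0.0467
  (1,t): 0.13·log₂(1.4739) = 0.0728
  (2,r): 0.28·log₂(1.2826) = 0.1006
  (2,s): 0.07·log₂(0.5650) = -0.0577
  (2,t): 0.24·log₂(0.9685) = -0.0111
  (3,r): 0.08·log₂(1.0811) = 0.0090
  (3,s): 0.07·log₂(1.6667) = 0.0516
  (3,t): 0.05·log₂(0.5952) = -0.0374
Sum = 0.145 bits.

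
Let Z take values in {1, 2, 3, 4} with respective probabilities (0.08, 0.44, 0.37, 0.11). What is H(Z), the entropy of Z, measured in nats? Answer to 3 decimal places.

H(Z) = −Σ p·ln p.
  −(0.08)·ln(0.08) = 0.2021
  −(0.44)·ln(0.44) = 0.3612
  −(0.37)·ln(0.37) = 0.3679
  −(0.11)·ln(0.11) = 0.2428
Sum: 0.2021 + 0.3612 + 0.3679 + 0.2428 = 1.174 nats.

1.174 nats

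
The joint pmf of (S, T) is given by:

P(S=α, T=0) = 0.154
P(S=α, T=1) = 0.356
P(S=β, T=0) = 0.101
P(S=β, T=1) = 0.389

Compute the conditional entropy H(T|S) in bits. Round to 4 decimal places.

0.8103 bits

Chain rule: H(T|S) = H(S,T) − H(S).
Marginals: p(S) = (0.5100, 0.4900), p(T) = (0.2550, 0.7450).
H(S,T) = 1.8100 bits; H(S) = 0.9997 bits.
H(T|S) = 1.8100 − 0.9997 = 0.8103 bits.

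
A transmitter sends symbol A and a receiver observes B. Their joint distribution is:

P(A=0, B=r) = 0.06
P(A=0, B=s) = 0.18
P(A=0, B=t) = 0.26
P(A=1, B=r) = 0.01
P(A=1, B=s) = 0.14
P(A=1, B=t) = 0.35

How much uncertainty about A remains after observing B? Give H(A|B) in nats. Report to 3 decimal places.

0.664 nats

Chain rule: H(A|B) = H(A,B) − H(B).
Marginals: p(A) = (0.5000, 0.5000), p(B) = (0.0700, 0.3200, 0.6100).
H(A,B) = 1.5165 nats; H(B) = 0.8523 nats.
H(A|B) = 1.5165 − 0.8523 = 0.664 nats.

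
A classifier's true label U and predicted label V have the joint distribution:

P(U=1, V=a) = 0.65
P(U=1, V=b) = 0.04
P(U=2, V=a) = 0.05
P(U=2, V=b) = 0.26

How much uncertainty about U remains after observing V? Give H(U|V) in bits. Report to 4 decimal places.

Chain rule: H(U|V) = H(U,V) − H(V).
Marginals: p(U) = (0.6900, 0.3100), p(V) = (0.7000, 0.3000).
H(U,V) = 1.3111 bits; H(V) = 0.8813 bits.
H(U|V) = 1.3111 − 0.8813 = 0.4298 bits.

0.4298 bits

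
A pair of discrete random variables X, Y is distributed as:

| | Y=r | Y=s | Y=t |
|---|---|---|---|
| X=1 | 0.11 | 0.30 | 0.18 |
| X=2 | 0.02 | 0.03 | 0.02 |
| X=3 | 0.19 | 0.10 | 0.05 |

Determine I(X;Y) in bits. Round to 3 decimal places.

Marginals: p(X) = (0.5900, 0.0700, 0.3400), p(Y) = (0.3200, 0.4300, 0.2500).
I(X;Y) = H(X) + H(Y) − H(X,Y).
H(X) = 1.2468, H(Y) = 1.5496, H(X,Y) = 2.6977.
I(X;Y) = 1.2468 + 1.5496 − 2.6977 = 0.099 bits.

0.099 bits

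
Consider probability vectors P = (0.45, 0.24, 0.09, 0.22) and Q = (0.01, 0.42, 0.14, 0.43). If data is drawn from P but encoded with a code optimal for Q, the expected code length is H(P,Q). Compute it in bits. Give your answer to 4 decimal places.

H(P,Q) = −Σ p·log₂ q.
  −0.45·log₂(0.01) = 2.98974
  −0.24·log₂(0.42) = 0.30037
  −0.09·log₂(0.14) = 0.25529
  −0.22·log₂(0.43) = 0.26787
H(P,Q) = 3.8133 bits.

3.8133 bits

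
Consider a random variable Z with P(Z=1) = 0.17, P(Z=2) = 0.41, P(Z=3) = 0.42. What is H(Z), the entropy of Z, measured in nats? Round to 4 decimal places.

H(Z) = −Σ p·ln p.
  −(0.17)·ln(0.17) = 0.30123
  −(0.41)·ln(0.41) = 0.36556
  −(0.42)·ln(0.42) = 0.36435
Sum: 0.30123 + 0.36556 + 0.36435 = 1.0311 nats.

1.0311 nats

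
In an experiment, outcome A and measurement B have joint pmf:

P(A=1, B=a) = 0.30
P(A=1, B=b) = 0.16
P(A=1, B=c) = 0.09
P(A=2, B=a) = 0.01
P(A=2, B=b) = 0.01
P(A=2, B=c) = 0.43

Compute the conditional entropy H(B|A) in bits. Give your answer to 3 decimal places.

Chain rule: H(B|A) = H(A,B) − H(A).
Marginals: p(A) = (0.5500, 0.4500), p(B) = (0.3100, 0.1700, 0.5200).
H(A,B) = 1.9132 bits; H(A) = 0.9928 bits.
H(B|A) = 1.9132 − 0.9928 = 0.920 bits.

0.920 bits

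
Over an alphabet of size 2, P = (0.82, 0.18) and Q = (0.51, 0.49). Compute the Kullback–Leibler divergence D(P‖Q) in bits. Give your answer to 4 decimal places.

0.3017 bits

D(P‖Q) = Σ p·log₂(p/q).
  0.82·log₂(0.82/0.51) = 0.56180
  0.18·log₂(0.18/0.49) = -0.26006
D(P‖Q) = 0.3017 bits.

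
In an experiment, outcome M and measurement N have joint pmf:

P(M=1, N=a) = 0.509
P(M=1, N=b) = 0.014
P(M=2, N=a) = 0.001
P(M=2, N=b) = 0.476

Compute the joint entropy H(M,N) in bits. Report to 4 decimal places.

H(M,N) = −Σ p(x,y)·log₂ p(x,y) over all 4 cells.
  cell (1,a): −0.509·log₂0.509 = 0.49590
  cell (1,b): −0.014·log₂0.014 = 0.08622
  cell (2,a): −0.001·log₂0.001 = 0.00997
  cell (2,b): −0.476·log₂0.476 = 0.50978
Sum = 1.1019 bits.

1.1019 bits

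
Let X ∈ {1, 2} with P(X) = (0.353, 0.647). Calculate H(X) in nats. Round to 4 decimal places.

0.6493 nats

H(X) = −Σ p·ln p.
  −(0.353)·ln(0.353) = 0.36757
  −(0.647)·ln(0.647) = 0.28171
Sum: 0.36757 + 0.28171 = 0.6493 nats.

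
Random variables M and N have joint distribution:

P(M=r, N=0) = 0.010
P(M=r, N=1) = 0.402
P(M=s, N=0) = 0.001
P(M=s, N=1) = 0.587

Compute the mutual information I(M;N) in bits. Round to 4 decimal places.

Marginals: p(M) = (0.4120, 0.5880), p(N) = (0.0110, 0.9890).
I(M;N) = Σ p(x,y)·log₂[p(x,y)/(p(x)p(y))].
  (r,0): 0.010·log₂(2.2065) = 0.01142
  (r,1): 0.402·log₂(0.9866) = -0.00784
  (s,0): 0.001·log₂(0.1546) = -0.00269
  (s,1): 0.587·log₂(1.0094) = 0.00793
Sum = 0.0088 bits.

0.0088 bits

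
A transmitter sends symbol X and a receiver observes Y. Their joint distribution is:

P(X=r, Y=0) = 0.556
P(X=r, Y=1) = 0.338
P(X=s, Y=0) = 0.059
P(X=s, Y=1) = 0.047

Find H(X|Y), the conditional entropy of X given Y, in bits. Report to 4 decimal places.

0.4865 bits

Marginals: p(X) = (0.8940, 0.1060), p(Y) = (0.6150, 0.3850).
H(X|Y) = Σ p(Y) · H(X|Y=·).
  Y=0: p=0.6150, H(X|Y=0) = 0.4560
  Y=1: p=0.3850, H(X|Y=1) = 0.5353
Weighted sum = 0.4865 bits.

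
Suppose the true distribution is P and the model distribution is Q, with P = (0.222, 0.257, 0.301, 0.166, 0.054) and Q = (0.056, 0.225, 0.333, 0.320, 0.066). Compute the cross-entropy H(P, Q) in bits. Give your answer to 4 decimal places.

2.4384 bits

H(P,Q) = −Σ p·log₂ q.
  −0.222·log₂(0.056) = 0.92317
  −0.257·log₂(0.225) = 0.55306
  −0.301·log₂(0.333) = 0.47751
  −0.166·log₂(0.320) = 0.27288
  −0.054·log₂(0.066) = 0.21176
H(P,Q) = 2.4384 bits.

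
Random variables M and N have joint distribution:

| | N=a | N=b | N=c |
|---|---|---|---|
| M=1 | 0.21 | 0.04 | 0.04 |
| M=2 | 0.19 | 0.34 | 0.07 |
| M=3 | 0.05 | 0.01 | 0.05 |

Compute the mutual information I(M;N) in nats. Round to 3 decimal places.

Marginals: p(M) = (0.2900, 0.6000, 0.1100), p(N) = (0.4500, 0.3900, 0.1600).
I(M;N) = Σ p(x,y)·ln[p(x,y)/(p(x)p(y))].
  (1,a): 0.21·ln(1.6092) = 0.0999
  (1,b): 0.04·ln(0.3537) = -0.0416
  (1,c): 0.04·ln(0.8621) = -0.0059
  (2,a): 0.19·ln(0.7037) = -0.0668
  (2,b): 0.34·ln(1.4530) = 0.1270
  (2,c): 0.07·ln(0.7292) = -0.0221
  (3,a): 0.05·ln(1.0101) = 0.0005
  (3,b): 0.01·ln(0.2331) = -0.0146
  (3,c): 0.05·ln(2.8409) = 0.0522
Sum = 0.129 nats.

0.129 nats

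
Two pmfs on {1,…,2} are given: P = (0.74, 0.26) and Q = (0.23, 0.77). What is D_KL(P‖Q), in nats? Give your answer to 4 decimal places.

D(P‖Q) = Σ p·ln(p/q).
  0.74·ln(0.74/0.23) = 0.86474
  0.26·ln(0.26/0.77) = -0.28228
D(P‖Q) = 0.5825 nats.

0.5825 nats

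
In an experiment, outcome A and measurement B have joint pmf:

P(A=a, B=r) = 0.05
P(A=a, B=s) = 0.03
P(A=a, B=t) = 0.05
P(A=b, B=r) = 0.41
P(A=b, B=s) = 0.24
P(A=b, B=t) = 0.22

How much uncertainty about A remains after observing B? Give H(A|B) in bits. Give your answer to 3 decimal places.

0.551 bits

Marginals: p(A) = (0.1300, 0.8700), p(B) = (0.4600, 0.2700, 0.2700).
H(A|B) = Σ p(B) · H(A|B=·).
  B=r: p=0.4600, H(A|B=r) = 0.4960
  B=s: p=0.2700, H(A|B=s) = 0.5033
  B=t: p=0.2700, H(A|B=t) = 0.6913
Weighted sum = 0.551 bits.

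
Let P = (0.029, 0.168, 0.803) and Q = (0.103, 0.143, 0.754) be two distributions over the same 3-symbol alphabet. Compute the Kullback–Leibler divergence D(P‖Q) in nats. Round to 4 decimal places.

0.0409 nats

D(P‖Q) = Σ p·ln(p/q).
  0.029·ln(0.029/0.103) = -0.03676
  0.168·ln(0.168/0.143) = 0.02707
  0.803·ln(0.803/0.754) = 0.05056
D(P‖Q) = 0.0409 nats.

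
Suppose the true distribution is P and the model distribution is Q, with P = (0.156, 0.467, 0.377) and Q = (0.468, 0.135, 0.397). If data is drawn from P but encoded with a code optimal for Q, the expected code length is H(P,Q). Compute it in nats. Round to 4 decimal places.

H(P,Q) = −Σ p·ln q.
  −0.156·ln(0.468) = 0.11845
  −0.467·ln(0.135) = 0.93516
  −0.377·ln(0.397) = 0.34828
H(P,Q) = 1.4019 nats.

1.4019 nats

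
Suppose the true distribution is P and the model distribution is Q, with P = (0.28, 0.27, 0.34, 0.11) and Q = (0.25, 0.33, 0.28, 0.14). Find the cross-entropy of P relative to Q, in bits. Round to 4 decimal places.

1.9283 bits

H(P,Q) = −Σ p·log₂ q.
  −0.28·log₂(0.25) = 0.56000
  −0.27·log₂(0.33) = 0.43185
  −0.34·log₂(0.28) = 0.62441
  −0.11·log₂(0.14) = 0.31202
H(P,Q) = 1.9283 bits.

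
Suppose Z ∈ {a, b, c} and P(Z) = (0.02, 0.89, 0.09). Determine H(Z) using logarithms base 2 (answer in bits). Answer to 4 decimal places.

H(Z) = −Σ p·log₂ p.
  −(0.02)·log₂(0.02) = 0.11288
  −(0.89)·log₂(0.89) = 0.14963
  −(0.09)·log₂(0.09) = 0.31265
Sum: 0.11288 + 0.14963 + 0.31265 = 0.5752 bits.

0.5752 bits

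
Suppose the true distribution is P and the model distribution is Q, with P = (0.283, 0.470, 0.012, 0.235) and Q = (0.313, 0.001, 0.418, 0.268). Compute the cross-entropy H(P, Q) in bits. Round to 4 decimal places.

5.6197 bits

H(P,Q) = −Σ p·log₂ q.
  −0.283·log₂(0.313) = 0.47424
  −0.470·log₂(0.001) = 4.68392
  −0.012·log₂(0.418) = 0.01510
  −0.235·log₂(0.268) = 0.44643
H(P,Q) = 5.6197 bits.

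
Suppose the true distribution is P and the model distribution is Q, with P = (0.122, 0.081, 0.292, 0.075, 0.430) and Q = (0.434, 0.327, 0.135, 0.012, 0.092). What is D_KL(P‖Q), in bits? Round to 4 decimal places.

1.0934 bits

D(P‖Q) = Σ p·log₂(p/q).
  0.122·log₂(0.122/0.434) = -0.22336
  0.081·log₂(0.081/0.327) = -0.16308
  0.292·log₂(0.292/0.135) = 0.32500
  0.075·log₂(0.075/0.012) = 0.19829
  0.430·log₂(0.430/0.092) = 0.95659
D(P‖Q) = 1.0934 bits.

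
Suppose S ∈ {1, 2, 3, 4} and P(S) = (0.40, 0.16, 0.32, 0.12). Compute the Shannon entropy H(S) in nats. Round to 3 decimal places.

1.279 nats

H(S) = −Σ p·ln p.
  −(0.40)·ln(0.40) = 0.3665
  −(0.16)·ln(0.16) = 0.2932
  −(0.32)·ln(0.32) = 0.3646
  −(0.12)·ln(0.12) = 0.2544
Sum: 0.3665 + 0.2932 + 0.3646 + 0.2544 = 1.279 nats.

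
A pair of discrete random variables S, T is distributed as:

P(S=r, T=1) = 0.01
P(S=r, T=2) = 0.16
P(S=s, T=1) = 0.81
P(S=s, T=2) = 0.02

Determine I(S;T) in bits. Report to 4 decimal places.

Marginals: p(S) = (0.1700, 0.8300), p(T) = (0.8200, 0.1800).
I(S;T) = Σ p(x,y)·log₂[p(x,y)/(p(x)p(y))].
  (r,1): 0.01·log₂(0.0717) = -0.03801
  (r,2): 0.16·log₂(5.2288) = 0.38183
  (s,1): 0.81·log₂(1.1901) = 0.20340
  (s,2): 0.02·log₂(0.1339) = -0.05802
Sum = 0.4892 bits.

0.4892 bits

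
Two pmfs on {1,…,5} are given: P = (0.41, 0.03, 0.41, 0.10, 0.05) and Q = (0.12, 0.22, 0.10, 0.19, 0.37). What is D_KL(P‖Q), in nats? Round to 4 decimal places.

0.8582 nats

D(P‖Q) = Σ p·ln(p/q).
  0.41·ln(0.41/0.12) = 0.50375
  0.03·ln(0.03/0.22) = -0.05977
  0.41·ln(0.41/0.10) = 0.57850
  0.10·ln(0.10/0.19) = -0.06419
  0.05·ln(0.05/0.37) = -0.10007
D(P‖Q) = 0.8582 nats.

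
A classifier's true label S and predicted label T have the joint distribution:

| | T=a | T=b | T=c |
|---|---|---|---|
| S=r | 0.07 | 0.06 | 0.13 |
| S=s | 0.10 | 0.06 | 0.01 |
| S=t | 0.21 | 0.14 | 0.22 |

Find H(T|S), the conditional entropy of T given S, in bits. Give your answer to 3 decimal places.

1.485 bits

Chain rule: H(T|S) = H(S,T) − H(S).
Marginals: p(S) = (0.2600, 0.1700, 0.5700), p(T) = (0.3800, 0.2600, 0.3600).
H(S,T) = 2.8874 bits; H(S) = 1.4021 bits.
H(T|S) = 2.8874 − 1.4021 = 1.485 bits.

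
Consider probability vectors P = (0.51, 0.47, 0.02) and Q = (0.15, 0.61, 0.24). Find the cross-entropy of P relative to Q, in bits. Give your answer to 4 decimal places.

H(P,Q) = −Σ p·log₂ q.
  −0.51·log₂(0.15) = 1.39585
  −0.47·log₂(0.61) = 0.33517
  −0.02·log₂(0.24) = 0.04118
H(P,Q) = 1.7722 bits.

1.7722 bits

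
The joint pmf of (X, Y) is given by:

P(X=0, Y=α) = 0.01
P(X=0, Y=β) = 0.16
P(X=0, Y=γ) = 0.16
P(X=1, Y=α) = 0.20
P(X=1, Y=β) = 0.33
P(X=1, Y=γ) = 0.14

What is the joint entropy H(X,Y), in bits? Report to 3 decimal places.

2.302 bits

H(X,Y) = −Σ p(x,y)·log₂ p(x,y) over all 6 cells.
  cell (0,α): −0.01·log₂0.01 = 0.0664
  cell (0,β): −0.16·log₂0.16 = 0.4230
  cell (0,γ): −0.16·log₂0.16 = 0.4230
  cell (1,α): −0.20·log₂0.20 = 0.4644
  cell (1,β): −0.33·log₂0.33 = 0.5278
  cell (1,γ): −0.14·log₂0.14 = 0.3971
Sum = 2.302 bits.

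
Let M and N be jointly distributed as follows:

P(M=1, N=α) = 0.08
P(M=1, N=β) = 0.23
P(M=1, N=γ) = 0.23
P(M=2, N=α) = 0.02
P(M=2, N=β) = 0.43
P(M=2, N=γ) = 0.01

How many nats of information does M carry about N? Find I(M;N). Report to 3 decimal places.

0.172 nats

Marginals: p(M) = (0.5400, 0.4600), p(N) = (0.1000, 0.6600, 0.2400).
I(M;N) = Σ p(x,y)·ln[p(x,y)/(p(x)p(y))].
  (1,α): 0.08·ln(1.4815) = 0.0314
  (1,β): 0.23·ln(0.6453) = -0.1007
  (1,γ): 0.23·ln(1.7747) = 0.1319
  (2,α): 0.02·ln(0.4348) = -0.0167
  (2,β): 0.43·ln(1.4163) = 0.1497
  (2,γ): 0.01·ln(0.0906) = -0.0240
Sum = 0.172 nats.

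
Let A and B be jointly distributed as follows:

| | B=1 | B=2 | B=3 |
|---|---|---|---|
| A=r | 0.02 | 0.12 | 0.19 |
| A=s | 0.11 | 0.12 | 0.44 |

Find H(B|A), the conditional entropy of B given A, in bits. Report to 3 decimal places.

Marginals: p(A) = (0.3300, 0.6700), p(B) = (0.1300, 0.2400, 0.6300).
H(B|A) = Σ p(A) · H(B|A=·).
  A=r: p=0.3300, H(B|A=r) = 1.2344
  A=s: p=0.6700, H(B|A=s) = 1.2707
Weighted sum = 1.259 bits.

1.259 bits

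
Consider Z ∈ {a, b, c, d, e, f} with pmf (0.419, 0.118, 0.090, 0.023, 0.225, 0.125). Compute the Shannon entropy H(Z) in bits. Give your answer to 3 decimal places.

H(Z) = −Σ p·log₂ p.
  −(0.419)·log₂(0.419) = 0.5258
  −(0.118)·log₂(0.118) = 0.3638
  −(0.090)·log₂(0.090) = 0.3127
  −(0.023)·log₂(0.023) = 0.1252
  −(0.225)·log₂(0.225) = 0.4842
  −(0.125)·log₂(0.125) = 0.3750
Sum: 0.5258 + 0.3638 + 0.3127 + 0.1252 + 0.4842 + 0.3750 = 2.187 bits.

2.187 bits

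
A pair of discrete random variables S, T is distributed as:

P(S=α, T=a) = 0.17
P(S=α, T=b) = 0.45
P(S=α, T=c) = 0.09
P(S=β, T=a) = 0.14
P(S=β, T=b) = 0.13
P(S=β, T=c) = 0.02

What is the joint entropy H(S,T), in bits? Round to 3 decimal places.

2.158 bits

H(S,T) = −Σ p(x,y)·log₂ p(x,y) over all 6 cells.
  cell (α,a): −0.17·log₂0.17 = 0.4346
  cell (α,b): −0.45·log₂0.45 = 0.5184
  cell (α,c): −0.09·log₂0.09 = 0.3127
  cell (β,a): −0.14·log₂0.14 = 0.3971
  cell (β,b): −0.13·log₂0.13 = 0.3826
  cell (β,c): −0.02·log₂0.02 = 0.1129
Sum = 2.158 bits.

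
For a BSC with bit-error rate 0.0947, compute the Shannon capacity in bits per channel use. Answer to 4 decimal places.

Binary symmetric channel: C = 1 − h₂(ε) where h₂ is the binary entropy function.
h₂(0.0947) = −0.0947·log₂0.0947 − 0.9053·log₂0.9053 = 0.4520.
C = 1 − 0.4520 = 0.5480 bits per channel use.

0.5480 bits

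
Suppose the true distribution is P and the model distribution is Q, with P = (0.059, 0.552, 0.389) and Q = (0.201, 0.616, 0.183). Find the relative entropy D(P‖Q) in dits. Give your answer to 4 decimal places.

D(P‖Q) = Σ p·log₁₀(p/q).
  0.059·log₁₀(0.059/0.201) = -0.03141
  0.552·log₁₀(0.552/0.616) = -0.02630
  0.389·log₁₀(0.389/0.183) = 0.12740
D(P‖Q) = 0.0697 dits.

0.0697 dits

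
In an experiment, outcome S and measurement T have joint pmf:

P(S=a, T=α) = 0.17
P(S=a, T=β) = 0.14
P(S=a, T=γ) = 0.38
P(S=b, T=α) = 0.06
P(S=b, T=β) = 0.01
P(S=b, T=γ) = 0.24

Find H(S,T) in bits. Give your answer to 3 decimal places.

H(S,T) = −Σ p(x,y)·log₂ p(x,y) over all 6 cells.
  cell (a,α): −0.17·log₂0.17 = 0.4346
  cell (a,β): −0.14·log₂0.14 = 0.3971
  cell (a,γ): −0.38·log₂0.38 = 0.5305
  cell (b,α): −0.06·log₂0.06 = 0.2435
  cell (b,β): −0.01·log₂0.01 = 0.0664
  cell (b,γ): −0.24·log₂0.24 = 0.4941
Sum = 2.166 bits.

2.166 bits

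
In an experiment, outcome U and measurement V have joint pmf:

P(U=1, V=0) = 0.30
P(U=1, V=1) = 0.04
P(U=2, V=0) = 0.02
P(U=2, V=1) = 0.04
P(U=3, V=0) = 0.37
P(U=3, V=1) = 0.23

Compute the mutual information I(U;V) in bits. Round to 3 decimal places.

Marginals: p(U) = (0.3400, 0.0600, 0.6000), p(V) = (0.6900, 0.3100).
I(U;V) = H(U) + H(V) − H(U,V).
H(U) = 1.2149, H(V) = 0.8932, H(U,V) = 2.0239.
I(U;V) = 1.2149 + 0.8932 − 2.0239 = 0.084 bits.

0.084 bits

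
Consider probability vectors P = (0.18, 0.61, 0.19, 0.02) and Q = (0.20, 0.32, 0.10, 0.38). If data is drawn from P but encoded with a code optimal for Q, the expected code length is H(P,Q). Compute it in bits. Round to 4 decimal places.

2.0798 bits

H(P,Q) = −Σ p·log₂ q.
  −0.18·log₂(0.20) = 0.41795
  −0.61·log₂(0.32) = 1.00275
  −0.19·log₂(0.10) = 0.63117
  −0.02·log₂(0.38) = 0.02792
H(P,Q) = 2.0798 bits.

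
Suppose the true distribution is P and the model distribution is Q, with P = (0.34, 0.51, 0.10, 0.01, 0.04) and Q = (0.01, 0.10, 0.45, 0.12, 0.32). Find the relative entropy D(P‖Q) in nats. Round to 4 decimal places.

1.7714 nats

D(P‖Q) = Σ p·ln(p/q).
  0.34·ln(0.34/0.01) = 1.19896
  0.51·ln(0.51/0.10) = 0.83091
  0.10·ln(0.10/0.45) = -0.15041
  0.01·ln(0.01/0.12) = -0.02485
  0.04·ln(0.04/0.32) = -0.08318
D(P‖Q) = 1.7714 nats.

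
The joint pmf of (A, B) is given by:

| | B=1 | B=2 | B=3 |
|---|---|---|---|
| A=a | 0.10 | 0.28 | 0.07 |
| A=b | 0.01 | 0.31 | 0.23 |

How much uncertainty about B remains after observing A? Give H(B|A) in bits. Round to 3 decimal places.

Marginals: p(A) = (0.4500, 0.5500), p(B) = (0.1100, 0.5900, 0.3000).
H(B|A) = Σ p(A) · H(B|A=·).
  A=a: p=0.4500, H(B|A=a) = 1.3257
  A=b: p=0.5500, H(B|A=b) = 1.0973
Weighted sum = 1.200 bits.

1.200 bits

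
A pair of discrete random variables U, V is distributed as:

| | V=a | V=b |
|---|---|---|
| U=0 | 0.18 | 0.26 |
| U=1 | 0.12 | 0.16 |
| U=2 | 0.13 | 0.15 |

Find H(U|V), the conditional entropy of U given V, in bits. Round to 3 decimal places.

1.548 bits

Marginals: p(U) = (0.4400, 0.2800, 0.2800), p(V) = (0.4300, 0.5700).
H(U|V) = Σ p(V) · H(U|V=·).
  V=a: p=0.4300, H(U|V=a) = 1.5615
  V=b: p=0.5700, H(U|V=b) = 1.5379
Weighted sum = 1.548 bits.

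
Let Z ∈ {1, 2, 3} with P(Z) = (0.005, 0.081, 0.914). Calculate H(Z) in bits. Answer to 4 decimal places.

H(Z) = −Σ p·log₂ p.
  −(0.005)·log₂(0.005) = 0.03822
  −(0.081)·log₂(0.081) = 0.29370
  −(0.914)·log₂(0.914) = 0.11858
Sum: 0.03822 + 0.29370 + 0.11858 = 0.4505 bits.

0.4505 bits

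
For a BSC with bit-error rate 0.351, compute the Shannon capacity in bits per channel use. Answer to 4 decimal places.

0.0650 bits

Binary symmetric channel: C = 1 − h₂(ε) where h₂ is the binary entropy function.
h₂(0.351) = −0.351·log₂0.351 − 0.649·log₂0.649 = 0.9350.
C = 1 − 0.9350 = 0.0650 bits per channel use.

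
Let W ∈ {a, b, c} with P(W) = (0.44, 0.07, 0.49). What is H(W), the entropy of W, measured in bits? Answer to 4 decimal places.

1.2940 bits

H(W) = −Σ p·log₂ p.
  −(0.44)·log₂(0.44) = 0.52115
  −(0.07)·log₂(0.07) = 0.26856
  −(0.49)·log₂(0.49) = 0.50428
Sum: 0.52115 + 0.26856 + 0.50428 = 1.2940 bits.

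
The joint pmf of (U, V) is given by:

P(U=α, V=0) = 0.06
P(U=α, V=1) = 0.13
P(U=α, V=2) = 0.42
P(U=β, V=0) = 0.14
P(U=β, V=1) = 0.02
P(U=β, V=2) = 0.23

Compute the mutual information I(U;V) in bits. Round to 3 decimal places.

0.094 bits

Marginals: p(U) = (0.6100, 0.3900), p(V) = (0.2000, 0.1500, 0.6500).
I(U;V) = Σ p(x,y)·log₂[p(x,y)/(p(x)p(y))].
  (α,0): 0.06·log₂(0.4918) = -0.0614
  (α,1): 0.13·log₂(1.4208) = 0.0659
  (α,2): 0.42·log₂(1.0593) = 0.0349
  (β,0): 0.14·log₂(1.7949) = 0.1181
  (β,1): 0.02·log₂(0.3419) = -0.0310
  (β,2): 0.23·log₂(0.9073) = -0.0323
Sum = 0.094 bits.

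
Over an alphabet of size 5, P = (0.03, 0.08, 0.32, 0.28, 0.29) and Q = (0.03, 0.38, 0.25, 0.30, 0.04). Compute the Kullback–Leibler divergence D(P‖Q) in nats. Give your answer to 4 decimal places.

0.5095 nats

D(P‖Q) = Σ p·ln(p/q).
  0.03·ln(0.03/0.03) = 0.00000
  0.08·ln(0.08/0.38) = -0.12465
  0.32·ln(0.32/0.25) = 0.07900
  0.28·ln(0.28/0.30) = -0.01932
  0.29·ln(0.29/0.04) = 0.57449
D(P‖Q) = 0.5095 nats.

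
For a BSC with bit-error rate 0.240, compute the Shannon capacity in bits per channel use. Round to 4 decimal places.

0.2050 bits

Binary symmetric channel: C = 1 − h₂(ε) where h₂ is the binary entropy function.
h₂(0.240) = −0.240·log₂0.240 − 0.760·log₂0.760 = 0.7950.
C = 1 − 0.7950 = 0.2050 bits per channel use.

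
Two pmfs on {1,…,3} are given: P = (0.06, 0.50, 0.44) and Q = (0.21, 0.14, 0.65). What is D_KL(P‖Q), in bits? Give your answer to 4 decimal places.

D(P‖Q) = Σ p·log₂(p/q).
  0.06·log₂(0.06/0.21) = -0.10844
  0.50·log₂(0.50/0.14) = 0.91825
  0.44·log₂(0.44/0.65) = -0.24769
D(P‖Q) = 0.5621 bits.

0.5621 bits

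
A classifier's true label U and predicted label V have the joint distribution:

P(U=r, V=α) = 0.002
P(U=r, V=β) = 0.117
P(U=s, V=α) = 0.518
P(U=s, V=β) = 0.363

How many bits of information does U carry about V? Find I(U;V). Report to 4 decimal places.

0.1230 bits

Marginals: p(U) = (0.1190, 0.8810), p(V) = (0.5200, 0.4800).
I(U;V) = Σ p(x,y)·log₂[p(x,y)/(p(x)p(y))].
  (r,α): 0.002·log₂(0.0323) = -0.00990
  (r,β): 0.117·log₂(2.0483) = 0.12103
  (s,α): 0.518·log₂(1.1307) = 0.09180
  (s,β): 0.363·log₂(0.8584) = -0.07996
Sum = 0.1230 bits.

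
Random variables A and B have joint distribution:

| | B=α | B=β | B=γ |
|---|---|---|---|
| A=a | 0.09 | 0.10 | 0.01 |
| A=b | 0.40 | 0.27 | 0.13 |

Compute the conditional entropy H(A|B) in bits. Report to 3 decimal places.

0.701 bits

Marginals: p(A) = (0.2000, 0.8000), p(B) = (0.4900, 0.3700, 0.1400).
H(A|B) = Σ p(B) · H(A|B=·).
  B=α: p=0.4900, H(A|B=α) = 0.6880
  B=β: p=0.3700, H(A|B=β) = 0.8419
  B=γ: p=0.1400, H(A|B=γ) = 0.3712
Weighted sum = 0.701 bits.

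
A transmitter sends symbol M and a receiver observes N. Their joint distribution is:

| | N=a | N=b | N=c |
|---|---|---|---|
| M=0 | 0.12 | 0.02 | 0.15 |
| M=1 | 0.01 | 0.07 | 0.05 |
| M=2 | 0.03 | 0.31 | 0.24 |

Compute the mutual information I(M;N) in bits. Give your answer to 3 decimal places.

0.218 bits

Marginals: p(M) = (0.2900, 0.1300, 0.5800), p(N) = (0.1600, 0.4000, 0.4400).
I(M;N) = Σ p(x,y)·log₂[p(x,y)/(p(x)p(y))].
  (0,a): 0.12·log₂(2.5862) = 0.1645
  (0,b): 0.02·log₂(0.1724) = -0.0507
  (0,c): 0.15·log₂(1.1755) = 0.0350
  (1,a): 0.01·log₂(0.4808) = -0.0106
  (1,b): 0.07·log₂(1.3462) = 0.0300
  (1,c): 0.05·log₂(0.8741) = -0.0097
  (2,a): 0.03·log₂(0.3233) = -0.0489
  (2,b): 0.31·log₂(1.3362) = 0.1296
  (2,c): 0.24·log₂(0.9404) = -0.0213
Sum = 0.218 bits.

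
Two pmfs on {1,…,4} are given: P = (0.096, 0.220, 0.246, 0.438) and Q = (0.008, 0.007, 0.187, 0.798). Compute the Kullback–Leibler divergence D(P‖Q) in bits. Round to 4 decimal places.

D(P‖Q) = Σ p·log₂(p/q).
  0.096·log₂(0.096/0.008) = 0.34416
  0.220·log₂(0.220/0.007) = 1.09428
  0.246·log₂(0.246/0.187) = 0.09732
  0.438·log₂(0.438/0.798) = -0.37907
D(P‖Q) = 1.1567 bits.

1.1567 bits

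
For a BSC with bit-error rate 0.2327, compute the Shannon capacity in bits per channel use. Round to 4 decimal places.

Binary symmetric channel: C = 1 − h₂(ε) where h₂ is the binary entropy function.
h₂(0.2327) = −0.2327·log₂0.2327 − 0.7673·log₂0.7673 = 0.7827.
C = 1 − 0.7827 = 0.2173 bits per channel use.

0.2173 bits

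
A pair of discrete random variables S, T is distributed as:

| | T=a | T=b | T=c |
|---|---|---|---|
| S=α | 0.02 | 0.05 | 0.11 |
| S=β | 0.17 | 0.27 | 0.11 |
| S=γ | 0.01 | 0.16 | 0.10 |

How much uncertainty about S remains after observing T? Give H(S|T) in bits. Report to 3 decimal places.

Marginals: p(S) = (0.1800, 0.5500, 0.2700), p(T) = (0.2000, 0.4800, 0.3200).
H(S|T) = Σ p(T) · H(S|T=·).
  T=a: p=0.2000, H(S|T=a) = 0.7476
  T=b: p=0.4800, H(S|T=b) = 1.3351
  T=c: p=0.3200, H(S|T=c) = 1.5835
Weighted sum = 1.297 bits.

1.297 bits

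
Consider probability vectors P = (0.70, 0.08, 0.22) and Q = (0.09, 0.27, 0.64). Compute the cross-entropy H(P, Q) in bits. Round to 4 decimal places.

2.7245 bits

H(P,Q) = −Σ p·log₂ q.
  −0.70·log₂(0.09) = 2.43175
  −0.08·log₂(0.27) = 0.15112
  −0.22·log₂(0.64) = 0.14165
H(P,Q) = 2.7245 bits.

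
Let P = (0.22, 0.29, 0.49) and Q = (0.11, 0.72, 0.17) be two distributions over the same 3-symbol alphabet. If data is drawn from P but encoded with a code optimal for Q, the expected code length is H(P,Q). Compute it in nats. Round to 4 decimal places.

1.4491 nats

H(P,Q) = −Σ p·ln q.
  −0.22·ln(0.11) = 0.48560
  −0.29·ln(0.72) = 0.09527
  −0.49·ln(0.17) = 0.86826
H(P,Q) = 1.4491 nats.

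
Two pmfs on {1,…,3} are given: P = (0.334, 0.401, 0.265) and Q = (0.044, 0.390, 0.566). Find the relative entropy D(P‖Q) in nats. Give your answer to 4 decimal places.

0.4871 nats

D(P‖Q) = Σ p·ln(p/q).
  0.334·ln(0.334/0.044) = 0.67700
  0.401·ln(0.401/0.390) = 0.01115
  0.265·ln(0.265/0.566) = -0.20110
D(P‖Q) = 0.4871 nats.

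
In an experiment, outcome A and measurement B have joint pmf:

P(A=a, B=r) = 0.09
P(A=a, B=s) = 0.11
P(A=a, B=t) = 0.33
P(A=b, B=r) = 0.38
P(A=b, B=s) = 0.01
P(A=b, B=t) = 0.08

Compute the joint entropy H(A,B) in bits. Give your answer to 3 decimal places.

H(A,B) = −Σ p(x,y)·log₂ p(x,y) over all 6 cells.
  cell (a,r): −0.09·log₂0.09 = 0.3127
  cell (a,s): −0.11·log₂0.11 = 0.3503
  cell (a,t): −0.33·log₂0.33 = 0.5278
  cell (b,r): −0.38·log₂0.38 = 0.5305
  cell (b,s): −0.01·log₂0.01 = 0.0664
  cell (b,t): −0.08·log₂0.08 = 0.2915
Sum = 2.079 bits.

2.079 bits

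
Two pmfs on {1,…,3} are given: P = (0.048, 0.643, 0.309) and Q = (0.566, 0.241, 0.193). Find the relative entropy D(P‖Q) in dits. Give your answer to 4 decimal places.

D(P‖Q) = Σ p·log₁₀(p/q).
  0.048·log₁₀(0.048/0.566) = -0.05144
  0.643·log₁₀(0.643/0.241) = 0.27404
  0.309·log₁₀(0.309/0.193) = 0.06316
D(P‖Q) = 0.2858 dits.

0.2858 dits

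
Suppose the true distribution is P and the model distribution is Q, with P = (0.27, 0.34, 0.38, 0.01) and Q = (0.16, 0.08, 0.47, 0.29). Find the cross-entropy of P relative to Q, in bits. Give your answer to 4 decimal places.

H(P,Q) = −Σ p·log₂ q.
  −0.27·log₂(0.16) = 0.71384
  −0.34·log₂(0.08) = 1.23891
  −0.38·log₂(0.47) = 0.41392
  −0.01·log₂(0.29) = 0.01786
H(P,Q) = 2.3845 bits.

2.3845 bits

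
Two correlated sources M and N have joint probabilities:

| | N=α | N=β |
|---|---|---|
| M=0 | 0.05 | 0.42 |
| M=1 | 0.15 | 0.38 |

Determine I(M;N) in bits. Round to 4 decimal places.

Marginals: p(M) = (0.4700, 0.5300), p(N) = (0.2000, 0.8000).
I(M;N) = H(M) + H(N) − H(M,N).
H(M) = 0.9974, H(N) = 0.7219, H(M,N) = 1.6827.
I(M;N) = 0.9974 + 0.7219 − 1.6827 = 0.0366 bits.

0.0366 bits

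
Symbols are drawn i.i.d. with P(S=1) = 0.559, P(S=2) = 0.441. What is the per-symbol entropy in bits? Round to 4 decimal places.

0.9899 bits

H(S) = −Σ p·log₂ p.
  −(0.559)·log₂(0.559) = 0.46905
  −(0.441)·log₂(0.441) = 0.52089
Sum: 0.46905 + 0.52089 = 0.9899 bits.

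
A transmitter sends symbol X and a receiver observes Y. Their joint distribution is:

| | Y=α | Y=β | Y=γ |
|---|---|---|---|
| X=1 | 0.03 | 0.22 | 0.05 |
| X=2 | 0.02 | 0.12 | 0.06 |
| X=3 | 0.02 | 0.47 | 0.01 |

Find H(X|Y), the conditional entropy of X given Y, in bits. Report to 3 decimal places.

Marginals: p(X) = (0.3000, 0.2000, 0.5000), p(Y) = (0.0700, 0.8100, 0.1200).
H(X|Y) = Σ p(Y) · H(X|Y=·).
  Y=α: p=0.0700, H(X|Y=α) = 1.5567
  Y=β: p=0.8100, H(X|Y=β) = 1.3745
  Y=γ: p=0.1200, H(X|Y=γ) = 1.3250
Weighted sum = 1.381 bits.

1.381 bits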